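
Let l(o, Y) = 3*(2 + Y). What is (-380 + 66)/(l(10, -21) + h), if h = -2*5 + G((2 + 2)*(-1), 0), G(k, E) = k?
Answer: 314/71 ≈ 4.4225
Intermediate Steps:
l(o, Y) = 6 + 3*Y
h = -14 (h = -2*5 + (2 + 2)*(-1) = -10 + 4*(-1) = -10 - 4 = -14)
(-380 + 66)/(l(10, -21) + h) = (-380 + 66)/((6 + 3*(-21)) - 14) = -314/((6 - 63) - 14) = -314/(-57 - 14) = -314/(-71) = -314*(-1/71) = 314/71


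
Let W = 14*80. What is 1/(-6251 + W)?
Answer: -1/5131 ≈ -0.00019489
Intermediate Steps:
W = 1120
1/(-6251 + W) = 1/(-6251 + 1120) = 1/(-5131) = -1/5131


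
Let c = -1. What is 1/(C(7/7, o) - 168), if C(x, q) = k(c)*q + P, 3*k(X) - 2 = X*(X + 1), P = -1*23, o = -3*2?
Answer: -1/195 ≈ -0.0051282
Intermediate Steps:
o = -6
P = -23
k(X) = ⅔ + X*(1 + X)/3 (k(X) = ⅔ + (X*(X + 1))/3 = ⅔ + (X*(1 + X))/3 = ⅔ + X*(1 + X)/3)
C(x, q) = -23 + 2*q/3 (C(x, q) = (⅔ + (⅓)*(-1) + (⅓)*(-1)²)*q - 23 = (⅔ - ⅓ + (⅓)*1)*q - 23 = (⅔ - ⅓ + ⅓)*q - 23 = 2*q/3 - 23 = -23 + 2*q/3)
1/(C(7/7, o) - 168) = 1/((-23 + (⅔)*(-6)) - 168) = 1/((-23 - 4) - 168) = 1/(-27 - 168) = 1/(-195) = -1/195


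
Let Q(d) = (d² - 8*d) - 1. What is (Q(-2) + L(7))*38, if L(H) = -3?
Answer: 608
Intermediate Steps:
Q(d) = -1 + d² - 8*d
(Q(-2) + L(7))*38 = ((-1 + (-2)² - 8*(-2)) - 3)*38 = ((-1 + 4 + 16) - 3)*38 = (19 - 3)*38 = 16*38 = 608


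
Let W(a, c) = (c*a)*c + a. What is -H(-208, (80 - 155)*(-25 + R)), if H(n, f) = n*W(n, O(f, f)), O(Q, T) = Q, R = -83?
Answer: -2838551083264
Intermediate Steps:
W(a, c) = a + a*c² (W(a, c) = (a*c)*c + a = a*c² + a = a + a*c²)
H(n, f) = n²*(1 + f²) (H(n, f) = n*(n*(1 + f²)) = n²*(1 + f²))
-H(-208, (80 - 155)*(-25 + R)) = -(-208)²*(1 + ((80 - 155)*(-25 - 83))²) = -43264*(1 + (-75*(-108))²) = -43264*(1 + 8100²) = -43264*(1 + 65610000) = -43264*65610001 = -1*2838551083264 = -2838551083264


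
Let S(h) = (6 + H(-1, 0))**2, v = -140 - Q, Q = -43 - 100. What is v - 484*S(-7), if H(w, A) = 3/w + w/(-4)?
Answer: -20437/4 ≈ -5109.3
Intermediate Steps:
H(w, A) = 3/w - w/4 (H(w, A) = 3/w + w*(-1/4) = 3/w - w/4)
Q = -143
v = 3 (v = -140 - 1*(-143) = -140 + 143 = 3)
S(h) = 169/16 (S(h) = (6 + (3/(-1) - 1/4*(-1)))**2 = (6 + (3*(-1) + 1/4))**2 = (6 + (-3 + 1/4))**2 = (6 - 11/4)**2 = (13/4)**2 = 169/16)
v - 484*S(-7) = 3 - 484*169/16 = 3 - 20449/4 = -20437/4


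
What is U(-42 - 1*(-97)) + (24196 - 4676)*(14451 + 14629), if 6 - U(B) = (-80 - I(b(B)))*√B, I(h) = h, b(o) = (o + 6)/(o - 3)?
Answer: 567641606 + 4221*√55/52 ≈ 5.6764e+8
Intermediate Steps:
b(o) = (6 + o)/(-3 + o)
U(B) = 6 - √B*(-80 - (6 + B)/(-3 + B)) (U(B) = 6 - (-80 - (6 + B)/(-3 + B))*√B = 6 - √B*(-80 - (6 + B)/(-3 + B)))
U(-42 - 1*(-97)) + (24196 - 4676)*(14451 + 14629) = 3*(-6 - 78*√(-42 - 1*(-97)) + 2*(-42 - 1*(-97)) + 27*(-42 - 1*(-97))^(3/2))/(-3 + (-42 - 1*(-97))) + (24196 - 4676)*(14451 + 14629) = 3*(-6 - 78*√(-42 + 97) + 2*(-42 + 97) + 27*(-42 + 97)^(3/2))/(-3 + (-42 + 97)) + 19520*29080 = 3*(-6 - 78*√55 + 2*55 + 27*55^(3/2))/(-3 + 55) + 567641600 = 3*(-6 - 78*√55 + 110 + 27*(55*√55))/52 + 567641600 = 3*(1/52)*(-6 - 78*√55 + 110 + 1485*√55) + 567641600 = 3*(1/52)*(104 + 1407*√55) + 567641600 = (6 + 4221*√55/52) + 567641600 = 567641606 + 4221*√55/52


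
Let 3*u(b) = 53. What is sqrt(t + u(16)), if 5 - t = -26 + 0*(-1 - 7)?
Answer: sqrt(438)/3 ≈ 6.9762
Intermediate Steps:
t = 31 (t = 5 - (-26 + 0*(-1 - 7)) = 5 - (-26 + 0*(-8)) = 5 - (-26 + 0) = 5 - 1*(-26) = 5 + 26 = 31)
u(b) = 53/3 (u(b) = (1/3)*53 = 53/3)
sqrt(t + u(16)) = sqrt(31 + 53/3) = sqrt(146/3) = sqrt(438)/3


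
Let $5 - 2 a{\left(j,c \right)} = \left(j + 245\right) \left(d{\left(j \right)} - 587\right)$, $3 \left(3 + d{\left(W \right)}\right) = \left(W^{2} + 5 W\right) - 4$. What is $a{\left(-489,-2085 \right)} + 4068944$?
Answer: $\frac{81729767}{6} \approx 1.3622 \cdot 10^{7}$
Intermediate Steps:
$d{\left(W \right)} = - \frac{13}{3} + \frac{W^{2}}{3} + \frac{5 W}{3}$ ($d{\left(W \right)} = -3 + \frac{\left(W^{2} + 5 W\right) - 4}{3} = -3 + \frac{-4 + W^{2} + 5 W}{3} = -3 + \left(- \frac{4}{3} + \frac{W^{2}}{3} + \frac{5 W}{3}\right) = - \frac{13}{3} + \frac{W^{2}}{3} + \frac{5 W}{3}$)
$a{\left(j,c \right)} = \frac{5}{2} - \frac{\left(245 + j\right) \left(- \frac{1774}{3} + \frac{j^{2}}{3} + \frac{5 j}{3}\right)}{2}$ ($a{\left(j,c \right)} = \frac{5}{2} - \frac{\left(j + 245\right) \left(\left(- \frac{13}{3} + \frac{j^{2}}{3} + \frac{5 j}{3}\right) - 587\right)}{2} = \frac{5}{2} - \frac{\left(245 + j\right) \left(- \frac{1774}{3} + \frac{j^{2}}{3} + \frac{5 j}{3}\right)}{2}$)
$a{\left(-489,-2085 \right)} + 4068944 = \left(\frac{434645}{6} - \frac{125 \left(-489\right)^{2}}{3} - \frac{\left(-489\right)^{3}}{6} + \frac{183}{2} \left(-489\right)\right) + 4068944 = \left(\frac{434645}{6} - 9963375 - - \frac{38976723}{2} - \frac{89487}{2}\right) + 4068944 = \left(\frac{434645}{6} - 9963375 + \frac{38976723}{2} - \frac{89487}{2}\right) + 4068944 = \frac{57316103}{6} + 4068944 = \frac{81729767}{6}$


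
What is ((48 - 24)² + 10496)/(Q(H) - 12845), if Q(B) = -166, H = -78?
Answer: -11072/13011 ≈ -0.85097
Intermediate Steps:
((48 - 24)² + 10496)/(Q(H) - 12845) = ((48 - 24)² + 10496)/(-166 - 12845) = (24² + 10496)/(-13011) = (576 + 10496)*(-1/13011) = 11072*(-1/13011) = -11072/13011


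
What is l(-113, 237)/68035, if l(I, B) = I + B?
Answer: 124/68035 ≈ 0.0018226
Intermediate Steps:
l(I, B) = B + I
l(-113, 237)/68035 = (237 - 113)/68035 = 124*(1/68035) = 124/68035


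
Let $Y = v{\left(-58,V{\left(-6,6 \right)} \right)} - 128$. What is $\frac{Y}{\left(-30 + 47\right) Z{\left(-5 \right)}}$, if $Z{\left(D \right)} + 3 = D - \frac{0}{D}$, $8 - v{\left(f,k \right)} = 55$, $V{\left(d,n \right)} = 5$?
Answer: $\frac{175}{136} \approx 1.2868$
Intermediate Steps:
$v{\left(f,k \right)} = -47$ ($v{\left(f,k \right)} = 8 - 55 = -47$)
$Y = -175$ ($Y = -47 - 128 = -175$)
$Z{\left(D \right)} = -3 + D$ ($Z{\left(D \right)} = -3 + \left(D - \frac{0}{D}\right) = -3 + \left(D - 0\right) = -3 + \left(D + 0\right) = -3 + D$)
$\frac{Y}{\left(-30 + 47\right) Z{\left(-5 \right)}} = - \frac{175}{\left(-30 + 47\right) \left(-3 - 5\right)} = - \frac{175}{17 \left(-8\right)} = - \frac{175}{-136} = \left(-175\right) \left(- \frac{1}{136}\right) = \frac{175}{136}$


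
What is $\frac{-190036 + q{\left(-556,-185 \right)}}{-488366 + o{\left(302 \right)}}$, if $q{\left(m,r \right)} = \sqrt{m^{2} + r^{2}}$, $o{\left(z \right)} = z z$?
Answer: $\frac{95018}{198581} - \frac{\sqrt{343361}}{397162} \approx 0.47701$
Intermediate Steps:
$o{\left(z \right)} = z^{2}$
$\frac{-190036 + q{\left(-556,-185 \right)}}{-488366 + o{\left(302 \right)}} = \frac{-190036 + \sqrt{\left(-556\right)^{2} + \left(-185\right)^{2}}}{-488366 + 302^{2}} = \frac{-190036 + \sqrt{309136 + 34225}}{-488366 + 91204} = \frac{-190036 + \sqrt{343361}}{-397162} = \left(-190036 + \sqrt{343361}\right) \left(- \frac{1}{397162}\right) = \frac{95018}{198581} - \frac{\sqrt{343361}}{397162}$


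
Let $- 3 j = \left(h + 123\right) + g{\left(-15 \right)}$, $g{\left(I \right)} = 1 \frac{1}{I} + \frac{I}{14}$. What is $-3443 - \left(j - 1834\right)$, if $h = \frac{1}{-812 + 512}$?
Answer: $- \frac{3293599}{2100} \approx -1568.4$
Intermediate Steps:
$g{\left(I \right)} = \frac{1}{I} + \frac{I}{14}$ ($g{\left(I \right)} = \frac{1}{I} + I \frac{1}{14} = \frac{1}{I} + \frac{I}{14}$)
$h = - \frac{1}{300}$ ($h = \frac{1}{-300} = - \frac{1}{300} \approx -0.0033333$)
$j = - \frac{85301}{2100}$ ($j = - \frac{\left(- \frac{1}{300} + 123\right) + \left(\frac{1}{-15} + \frac{1}{14} \left(-15\right)\right)}{3} = - \frac{\frac{36899}{300} - \frac{239}{210}}{3} = \left(- \frac{1}{3}\right) \frac{85301}{700} = - \frac{85301}{2100} \approx -40.62$)
$-3443 - \left(j - 1834\right) = -3443 - \left(- \frac{85301}{2100} - 1834\right) = -3443 - - \frac{3936701}{2100} = -3443 + \frac{3936701}{2100} = - \frac{3293599}{2100}$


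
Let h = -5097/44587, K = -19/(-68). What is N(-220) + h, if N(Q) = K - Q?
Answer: 667522077/3031916 ≈ 220.17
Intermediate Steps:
K = 19/68 (K = -19*(-1/68) = 19/68 ≈ 0.27941)
h = -5097/44587 (h = -5097*1/44587 = -5097/44587 ≈ -0.11432)
N(Q) = 19/68 - Q
N(-220) + h = (19/68 - 1*(-220)) - 5097/44587 = (19/68 + 220) - 5097/44587 = 14979/68 - 5097/44587 = 667522077/3031916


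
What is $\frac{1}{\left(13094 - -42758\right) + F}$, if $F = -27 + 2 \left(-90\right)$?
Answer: $\frac{1}{55645} \approx 1.7971 \cdot 10^{-5}$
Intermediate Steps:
$F = -207$ ($F = -27 - 180 = -207$)
$\frac{1}{\left(13094 - -42758\right) + F} = \frac{1}{\left(13094 - -42758\right) - 207} = \frac{1}{\left(13094 + 42758\right) - 207} = \frac{1}{55852 - 207} = \frac{1}{55645}$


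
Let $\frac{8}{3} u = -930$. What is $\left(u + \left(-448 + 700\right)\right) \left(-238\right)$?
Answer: $\frac{46053}{2} \approx 23027.0$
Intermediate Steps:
$u = - \frac{1395}{4}$ ($u = \frac{3}{8} \left(-930\right) = - \frac{1395}{4} \approx -348.75$)
$\left(u + \left(-448 + 700\right)\right) \left(-238\right) = \left(- \frac{1395}{4} + \left(-448 + 700\right)\right) \left(-238\right) = \left(- \frac{1395}{4} + 252\right) \left(-238\right) = \left(- \frac{387}{4}\right) \left(-238\right) = \frac{46053}{2}$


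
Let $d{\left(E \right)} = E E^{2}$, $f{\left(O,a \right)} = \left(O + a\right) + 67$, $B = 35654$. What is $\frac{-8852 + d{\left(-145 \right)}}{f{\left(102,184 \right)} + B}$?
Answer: $- \frac{3057477}{36007} \approx -84.913$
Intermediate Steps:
$f{\left(O,a \right)} = 67 + O + a$
$d{\left(E \right)} = E^{3}$
$\frac{-8852 + d{\left(-145 \right)}}{f{\left(102,184 \right)} + B} = \frac{-8852 + \left(-145\right)^{3}}{\left(67 + 102 + 184\right) + 35654} = \frac{-8852 - 3048625}{353 + 35654} = - \frac{3057477}{36007}$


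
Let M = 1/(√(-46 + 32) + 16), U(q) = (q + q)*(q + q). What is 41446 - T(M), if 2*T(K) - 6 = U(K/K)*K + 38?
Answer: 5592224/135 + I*√14/135 ≈ 41424.0 + 0.027716*I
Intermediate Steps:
U(q) = 4*q² (U(q) = (2*q)*(2*q) = 4*q²)
M = 1/(16 + I*√14) (M = 1/(√(-14) + 16) = 1/(I*√14 + 16) = 1/(16 + I*√14) ≈ 0.059259 - 0.013858*I)
T(K) = 22 + 2*K (T(K) = 3 + ((4*(K/K)²)*K + 38)/2 = 3 + ((4*1²)*K + 38)/2 = 3 + ((4*1)*K + 38)/2 = 3 + (4*K + 38)/2 = 3 + (38 + 4*K)/2 = 3 + (19 + 2*K) = 22 + 2*K)
41446 - T(M) = 41446 - (22 + 2*(8/135 - I*√14/270)) = 41446 - (22 + (16/135 - I*√14/135)) = 41446 - (2986/135 - I*√14/135) = 41446 + (-2986/135 + I*√14/135) = 5592224/135 + I*√14/135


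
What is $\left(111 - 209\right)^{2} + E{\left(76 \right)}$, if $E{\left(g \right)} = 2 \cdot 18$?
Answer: $9640$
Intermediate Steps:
$E{\left(g \right)} = 36$
$\left(111 - 209\right)^{2} + E{\left(76 \right)} = \left(111 - 209\right)^{2} + 36 = \left(-98\right)^{2} + 36 = 9604 + 36 = 9640$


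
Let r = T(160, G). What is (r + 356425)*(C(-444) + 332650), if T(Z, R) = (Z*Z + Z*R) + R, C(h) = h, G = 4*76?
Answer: 143170487614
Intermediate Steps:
G = 304
T(Z, R) = R + Z² + R*Z (T(Z, R) = (Z² + R*Z) + R = R + Z² + R*Z)
r = 74544 (r = 304 + 160² + 304*160 = 304 + 25600 + 48640 = 74544)
(r + 356425)*(C(-444) + 332650) = (74544 + 356425)*(-444 + 332650) = 430969*332206 = 143170487614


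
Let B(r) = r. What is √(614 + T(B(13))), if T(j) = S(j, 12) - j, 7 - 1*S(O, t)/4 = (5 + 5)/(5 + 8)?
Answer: √105781/13 ≈ 25.018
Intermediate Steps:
S(O, t) = 324/13 (S(O, t) = 28 - 4*(5 + 5)/(5 + 8) = 28 - 40/13 = 324/13)
T(j) = 324/13 - j
√(614 + T(B(13))) = √(614 + (324/13 - 1*13)) = √(614 + (324/13 - 13)) = √(614 + 155/13) = √(8137/13) = √105781/13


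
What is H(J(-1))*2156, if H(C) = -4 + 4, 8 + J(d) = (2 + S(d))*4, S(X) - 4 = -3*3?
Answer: 0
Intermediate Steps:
S(X) = -5 (S(X) = 4 - 3*3 = 4 - 9 = -5)
J(d) = -20 (J(d) = -8 + (2 - 5)*4 = -8 - 3*4 = -8 - 12 = -20)
H(C) = 0
H(J(-1))*2156 = 0*2156 = 0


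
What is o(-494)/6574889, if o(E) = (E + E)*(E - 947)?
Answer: 1423708/6574889 ≈ 0.21654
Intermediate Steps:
o(E) = 2*E*(-947 + E) (o(E) = (2*E)*(-947 + E) = 2*E*(-947 + E))
o(-494)/6574889 = (2*(-494)*(-947 - 494))/6574889 = (2*(-494)*(-1441))*(1/6574889) = 1423708*(1/6574889) = 1423708/6574889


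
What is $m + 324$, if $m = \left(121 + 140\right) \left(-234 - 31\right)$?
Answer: $-68841$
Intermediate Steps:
$m = -69165$ ($m = 261 \left(-265\right) = -69165$)
$m + 324 = -69165 + 324 = -68841$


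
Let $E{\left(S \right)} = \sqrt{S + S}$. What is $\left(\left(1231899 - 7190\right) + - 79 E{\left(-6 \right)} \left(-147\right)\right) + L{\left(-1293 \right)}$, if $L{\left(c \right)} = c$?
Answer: $1223416 + 23226 i \sqrt{3} \approx 1.2234 \cdot 10^{6} + 40229.0 i$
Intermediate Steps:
$E{\left(S \right)} = \sqrt{2} \sqrt{S}$ ($E{\left(S \right)} = \sqrt{2 S} = \sqrt{2} \sqrt{S}$)
$\left(\left(1231899 - 7190\right) + - 79 E{\left(-6 \right)} \left(-147\right)\right) + L{\left(-1293 \right)} = \left(\left(1231899 - 7190\right) + - 79 \sqrt{2} \sqrt{-6} \left(-147\right)\right) - 1293 = \left(\left(1231899 - 7190\right) + - 79 \sqrt{2} i \sqrt{6} \left(-147\right)\right) - 1293 = \left(1224709 + - 79 \cdot 2 i \sqrt{3} \left(-147\right)\right) - 1293 = \left(1224709 + - 158 i \sqrt{3} \left(-147\right)\right) - 1293 = \left(1224709 + 23226 i \sqrt{3}\right) - 1293 = 1223416 + 23226 i \sqrt{3}$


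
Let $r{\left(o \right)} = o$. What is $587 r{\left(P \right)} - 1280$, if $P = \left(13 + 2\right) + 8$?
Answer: $12221$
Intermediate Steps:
$P = 23$ ($P = 15 + 8 = 23$)
$587 r{\left(P \right)} - 1280 = 587 \cdot 23 - 1280 = 13501 - 1280 = 12221$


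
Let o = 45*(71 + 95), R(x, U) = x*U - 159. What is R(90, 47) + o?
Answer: 11541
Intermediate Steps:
R(x, U) = -159 + U*x (R(x, U) = U*x - 159 = -159 + U*x)
o = 7470 (o = 45*166 = 7470)
R(90, 47) + o = (-159 + 47*90) + 7470 = (-159 + 4230) + 7470 = 4071 + 7470 = 11541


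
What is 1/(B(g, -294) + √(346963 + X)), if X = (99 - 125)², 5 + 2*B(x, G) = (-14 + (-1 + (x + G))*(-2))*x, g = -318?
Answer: -770842/148547956685 - 4*√347639/148547956685 ≈ -5.2051e-6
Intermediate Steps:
B(x, G) = -5/2 + x*(-12 - 2*G - 2*x)/2 (B(x, G) = -5/2 + ((-14 + (-1 + (x + G))*(-2))*x)/2 = -5/2 + ((-14 + (-1 + (G + x))*(-2))*x)/2 = -5/2 + ((-14 + (-1 + G + x)*(-2))*x)/2 = -5/2 + ((-14 + (2 - 2*G - 2*x))*x)/2 = -5/2 + ((-12 - 2*G - 2*x)*x)/2 = -5/2 + (x*(-12 - 2*G - 2*x))/2 = -5/2 + x*(-12 - 2*G - 2*x)/2)
X = 676 (X = (-26)² = 676)
1/(B(g, -294) + √(346963 + X)) = 1/((-5/2 - 1*(-318)² - 6*(-318) - 1*(-294)*(-318)) + √(346963 + 676)) = 1/((-5/2 - 1*101124 + 1908 - 93492) + √347639) = 1/((-5/2 - 101124 + 1908 - 93492) + √347639) = 1/(-385421/2 + √347639)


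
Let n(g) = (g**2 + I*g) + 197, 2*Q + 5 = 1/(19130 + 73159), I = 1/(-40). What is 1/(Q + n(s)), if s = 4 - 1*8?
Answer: 922890/194360639 ≈ 0.0047483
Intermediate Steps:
I = -1/40 ≈ -0.025000
Q = -230722/92289 (Q = -5/2 + 1/(2*(19130 + 73159)) = -5/2 + (1/2)/92289 = -5/2 + (1/2)*(1/92289) = -5/2 + 1/184578 = -230722/92289 ≈ -2.5000)
s = -4 (s = 4 - 8 = -4)
n(g) = 197 + g**2 - g/40 (n(g) = (g**2 - g/40) + 197 = 197 + g**2 - g/40)
1/(Q + n(s)) = 1/(-230722/92289 + (197 + (-4)**2 - 1/40*(-4))) = 1/(-230722/92289 + (197 + 16 + 1/10)) = 1/(-230722/92289 + 2131/10) = 1/(194360639/922890) = 922890/194360639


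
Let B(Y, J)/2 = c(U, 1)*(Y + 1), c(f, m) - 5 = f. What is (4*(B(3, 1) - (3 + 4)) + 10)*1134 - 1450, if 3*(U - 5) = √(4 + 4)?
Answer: 341018 + 24192*√2 ≈ 3.7523e+5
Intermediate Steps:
U = 5 + 2*√2/3 (U = 5 + √(4 + 4)/3 = 5 + √8/3 = 5 + (2*√2)/3 = 5 + 2*√2/3 ≈ 5.9428)
c(f, m) = 5 + f
B(Y, J) = 2*(1 + Y)*(10 + 2*√2/3) (B(Y, J) = 2*((5 + (5 + 2*√2/3))*(Y + 1)) = 2*((10 + 2*√2/3)*(1 + Y)) = 2*((1 + Y)*(10 + 2*√2/3)) = 2*(1 + Y)*(10 + 2*√2/3))
(4*(B(3, 1) - (3 + 4)) + 10)*1134 - 1450 = (4*(4*(1 + 3)*(15 + √2)/3 - (3 + 4)) + 10)*1134 - 1450 = (4*((4/3)*4*(15 + √2) - 1*7) + 10)*1134 - 1450 = (4*((80 + 16*√2/3) - 7) + 10)*1134 - 1450 = (4*(73 + 16*√2/3) + 10)*1134 - 1450 = ((292 + 64*√2/3) + 10)*1134 - 1450 = (302 + 64*√2/3)*1134 - 1450 = (342468 + 24192*√2) - 1450 = 341018 + 24192*√2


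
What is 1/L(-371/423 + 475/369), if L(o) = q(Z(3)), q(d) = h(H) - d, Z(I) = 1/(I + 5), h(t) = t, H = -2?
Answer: -8/17 ≈ -0.47059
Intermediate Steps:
Z(I) = 1/(5 + I)
q(d) = -2 - d
L(o) = -17/8 (L(o) = -2 - 1/(5 + 3) = -2 - 1/8 = -2 - 1*⅛ = -2 - ⅛ = -17/8)
1/L(-371/423 + 475/369) = 1/(-17/8) = -8/17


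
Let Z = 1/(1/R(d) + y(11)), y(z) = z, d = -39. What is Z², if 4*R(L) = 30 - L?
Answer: 4761/582169 ≈ 0.0081780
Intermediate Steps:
R(L) = 15/2 - L/4 (R(L) = (30 - L)/4 = 15/2 - L/4)
Z = 69/763 (Z = 1/(1/(15/2 - ¼*(-39)) + 11) = 1/(1/(15/2 + 39/4) + 11) = 1/(1/(69/4) + 11) = 1/(4/69 + 11) = 1/(763/69) = 69/763 ≈ 0.090433)
Z² = (69/763)² = 4761/582169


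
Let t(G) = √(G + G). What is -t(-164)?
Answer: -2*I*√82 ≈ -18.111*I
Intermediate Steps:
t(G) = √2*√G (t(G) = √(2*G) = √2*√G)
-t(-164) = -√2*√(-164) = -√2*2*I*√41 = -2*I*√82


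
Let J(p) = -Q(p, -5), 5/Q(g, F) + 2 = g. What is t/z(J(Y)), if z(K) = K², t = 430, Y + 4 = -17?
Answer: 45494/5 ≈ 9098.8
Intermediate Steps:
Y = -21 (Y = -4 - 17 = -21)
Q(g, F) = 5/(-2 + g)
J(p) = -5/(-2 + p)
t/z(J(Y)) = 430/((-5/(-2 - 21))²) = 430/((-5/(-23))²) = 430/((-5*(-1/23))²) = 430/((5/23)²) = 430/(25/529) = 430*(529/25) = 45494/5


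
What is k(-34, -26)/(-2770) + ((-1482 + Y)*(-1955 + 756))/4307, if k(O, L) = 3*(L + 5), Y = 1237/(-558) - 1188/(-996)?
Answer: 57032627200696/138136020615 ≈ 412.87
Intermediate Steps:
Y = -47429/46314 (Y = 1237*(-1/558) - 1188*(-1/996) = -1237/558 + 99/83 = -47429/46314 ≈ -1.0241)
k(O, L) = 15 + 3*L (k(O, L) = 3*(5 + L) = 15 + 3*L)
k(-34, -26)/(-2770) + ((-1482 + Y)*(-1955 + 756))/4307 = (15 + 3*(-26))/(-2770) + ((-1482 - 47429/46314)*(-1955 + 756))/4307 = (15 - 78)*(-1/2770) - 68684777/46314*(-1199)*(1/4307) = -63*(-1/2770) + (82353047623/46314)*(1/4307) = 63/2770 + 82353047623/199474398 = 57032627200696/138136020615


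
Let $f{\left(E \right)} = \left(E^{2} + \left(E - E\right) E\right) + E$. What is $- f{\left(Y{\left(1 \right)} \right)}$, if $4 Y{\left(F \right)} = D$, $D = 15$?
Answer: $- \frac{285}{16} \approx -17.813$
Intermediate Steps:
$Y{\left(F \right)} = \frac{15}{4}$ ($Y{\left(F \right)} = \frac{1}{4} \cdot 15 = \frac{15}{4}$)
$f{\left(E \right)} = E + E^{2}$ ($f{\left(E \right)} = \left(E^{2} + 0 E\right) + E = \left(E^{2} + 0\right) + E = E^{2} + E = E + E^{2}$)
$- f{\left(Y{\left(1 \right)} \right)} = - \frac{15 \left(1 + \frac{15}{4}\right)}{4} = - \frac{15 \cdot 19}{4 \cdot 4} = \left(-1\right) \frac{285}{16} = - \frac{285}{16}$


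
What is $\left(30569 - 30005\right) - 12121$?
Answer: $-11557$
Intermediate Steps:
$\left(30569 - 30005\right) - 12121 = 564 - 12121 = -11557$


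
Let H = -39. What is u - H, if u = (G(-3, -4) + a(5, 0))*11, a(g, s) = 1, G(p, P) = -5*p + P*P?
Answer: 391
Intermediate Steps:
G(p, P) = P² - 5*p (G(p, P) = -5*p + P² = P² - 5*p)
u = 352 (u = (((-4)² - 5*(-3)) + 1)*11 = ((16 + 15) + 1)*11 = (31 + 1)*11 = 32*11 = 352)
u - H = 352 - 1*(-39) = 352 + 39 = 391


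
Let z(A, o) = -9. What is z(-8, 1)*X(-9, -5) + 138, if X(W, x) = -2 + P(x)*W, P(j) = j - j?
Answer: 156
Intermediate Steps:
P(j) = 0
X(W, x) = -2 (X(W, x) = -2 + 0*W = -2 + 0 = -2)
z(-8, 1)*X(-9, -5) + 138 = -9*(-2) + 138 = 18 + 138 = 156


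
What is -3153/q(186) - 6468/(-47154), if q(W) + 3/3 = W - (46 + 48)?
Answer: -24681329/715169 ≈ -34.511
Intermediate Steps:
q(W) = -95 + W (q(W) = -1 + (W - (46 + 48)) = -1 + (W - 1*94) = -1 + (W - 94) = -1 + (-94 + W) = -95 + W)
-3153/q(186) - 6468/(-47154) = -3153/(-95 + 186) - 6468/(-47154) = -3153/91 - 6468*(-1/47154) = -3153*1/91 + 1078/7859 = -3153/91 + 1078/7859 = -24681329/715169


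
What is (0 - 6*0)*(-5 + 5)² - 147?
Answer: -147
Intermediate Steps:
(0 - 6*0)*(-5 + 5)² - 147 = (0 + 0)*0² - 147 = 0*0 - 147 = 0 - 147 = -147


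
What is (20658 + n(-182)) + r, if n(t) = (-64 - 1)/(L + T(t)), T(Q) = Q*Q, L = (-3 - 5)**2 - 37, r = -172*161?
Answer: -233184199/33151 ≈ -7034.0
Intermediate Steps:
r = -27692
L = 27 (L = (-8)**2 - 37 = 64 - 37 = 27)
T(Q) = Q**2
n(t) = -65/(27 + t**2) (n(t) = (-64 - 1)/(27 + t**2) = -65/(27 + t**2))
(20658 + n(-182)) + r = (20658 - 65/(27 + (-182)**2)) - 27692 = (20658 - 65/(27 + 33124)) - 27692 = (20658 - 65/33151) - 27692 = 684833293/33151 - 27692 = -233184199/33151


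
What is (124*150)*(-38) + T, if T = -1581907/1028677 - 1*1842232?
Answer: -2622132172571/1028677 ≈ -2.5490e+6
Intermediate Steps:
T = -1895063268971/1028677 (T = -1581907*1/1028677 - 1842232 = -1581907/1028677 - 1842232 = -1895063268971/1028677 ≈ -1.8422e+6)
(124*150)*(-38) + T = (124*150)*(-38) - 1895063268971/1028677 = 18600*(-38) - 1895063268971/1028677 = -706800 - 1895063268971/1028677 = -2622132172571/1028677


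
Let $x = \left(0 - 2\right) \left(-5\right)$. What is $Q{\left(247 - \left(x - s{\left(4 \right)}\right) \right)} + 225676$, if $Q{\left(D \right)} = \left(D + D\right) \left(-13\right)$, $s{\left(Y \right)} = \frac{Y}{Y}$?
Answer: $219488$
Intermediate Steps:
$x = 10$ ($x = \left(-2\right) \left(-5\right) = 10$)
$s{\left(Y \right)} = 1$
$Q{\left(D \right)} = - 26 D$ ($Q{\left(D \right)} = 2 D \left(-13\right) = - 26 D$)
$Q{\left(247 - \left(x - s{\left(4 \right)}\right) \right)} + 225676 = - 26 \left(247 + \left(1 - 10\right)\right) + 225676 = - 26 \left(247 - 9\right) + 225676 = \left(-26\right) 238 + 225676 = -6188 + 225676 = 219488$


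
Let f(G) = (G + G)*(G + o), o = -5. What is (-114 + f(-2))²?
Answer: 7396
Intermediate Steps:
f(G) = 2*G*(-5 + G) (f(G) = (G + G)*(G - 5) = (2*G)*(-5 + G) = 2*G*(-5 + G))
(-114 + f(-2))² = (-114 + 2*(-2)*(-5 - 2))² = (-114 + 2*(-2)*(-7))² = (-114 + 28)² = (-86)² = 7396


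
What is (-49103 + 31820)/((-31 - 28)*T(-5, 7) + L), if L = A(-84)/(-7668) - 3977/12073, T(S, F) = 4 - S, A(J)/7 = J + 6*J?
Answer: 133332244101/4094877821 ≈ 32.561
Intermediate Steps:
A(J) = 49*J (A(J) = 7*(J + 6*J) = 7*(7*J) = 49*J)
L = 1599736/7714647 (L = (49*(-84))/(-7668) - 3977/12073 = -4116*(-1/7668) - 3977*1/12073 = 343/639 - 3977/12073 = 1599736/7714647 ≈ 0.20736)
(-49103 + 31820)/((-31 - 28)*T(-5, 7) + L) = (-49103 + 31820)/((-31 - 28)*(4 - 1*(-5)) + 1599736/7714647) = -17283/(-59*(4 + 5) + 1599736/7714647) = -17283/(-59*9 + 1599736/7714647) = -17283/(-531 + 1599736/7714647) = -17283/(-4094877821/7714647) = -17283*(-7714647/4094877821) = 133332244101/4094877821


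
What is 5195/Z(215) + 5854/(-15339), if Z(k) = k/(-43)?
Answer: -15943075/15339 ≈ -1039.4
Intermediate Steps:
Z(k) = -k/43 (Z(k) = k*(-1/43) = -k/43)
5195/Z(215) + 5854/(-15339) = 5195/((-1/43*215)) + 5854/(-15339) = 5195/(-5) + 5854*(-1/15339) = 5195*(-⅕) - 5854/15339 = -1039 - 5854/15339 = -15943075/15339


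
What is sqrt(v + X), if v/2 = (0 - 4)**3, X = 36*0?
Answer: 8*I*sqrt(2) ≈ 11.314*I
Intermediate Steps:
X = 0
v = -128 (v = 2*(0 - 4)**3 = 2*(-4)**3 = 2*(-64) = -128)
sqrt(v + X) = sqrt(-128 + 0) = sqrt(-128) = 8*I*sqrt(2)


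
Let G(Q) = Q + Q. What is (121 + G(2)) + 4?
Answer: 129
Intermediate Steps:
G(Q) = 2*Q
(121 + G(2)) + 4 = (121 + 2*2) + 4 = (121 + 4) + 4 = 125 + 4 = 129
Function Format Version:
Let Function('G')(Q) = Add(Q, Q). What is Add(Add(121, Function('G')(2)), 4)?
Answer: 129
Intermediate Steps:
Function('G')(Q) = Mul(2, Q)
Add(Add(121, Function('G')(2)), 4) = Add(Add(121, Mul(2, 2)), 4) = Add(Add(121, 4), 4) = Add(125, 4) = 129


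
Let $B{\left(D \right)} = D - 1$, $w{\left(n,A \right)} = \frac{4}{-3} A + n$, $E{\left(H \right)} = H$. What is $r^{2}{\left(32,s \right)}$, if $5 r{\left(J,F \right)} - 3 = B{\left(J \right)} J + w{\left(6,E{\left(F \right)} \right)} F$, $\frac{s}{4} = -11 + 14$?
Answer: $30625$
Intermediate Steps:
$w{\left(n,A \right)} = n - \frac{4 A}{3}$ ($w{\left(n,A \right)} = 4 \left(- \frac{1}{3}\right) A + n = - \frac{4 A}{3} + n = n - \frac{4 A}{3}$)
$s = 12$ ($s = 4 \left(-11 + 14\right) = 4 \cdot 3 = 12$)
$B{\left(D \right)} = -1 + D$
$r{\left(J,F \right)} = \frac{3}{5} + \frac{F \left(6 - \frac{4 F}{3}\right)}{5} + \frac{J \left(-1 + J\right)}{5}$ ($r{\left(J,F \right)} = \frac{3}{5} + \frac{\left(-1 + J\right) J + \left(6 - \frac{4 F}{3}\right) F}{5} = \frac{3}{5} + \frac{J \left(-1 + J\right) + F \left(6 - \frac{4 F}{3}\right)}{5} = \frac{3}{5} + \frac{F \left(6 - \frac{4 F}{3}\right) + J \left(-1 + J\right)}{5} = \frac{3}{5} + \left(\frac{F \left(6 - \frac{4 F}{3}\right)}{5} + \frac{J \left(-1 + J\right)}{5}\right) = \frac{3}{5} + \frac{F \left(6 - \frac{4 F}{3}\right)}{5} + \frac{J \left(-1 + J\right)}{5}$)
$r^{2}{\left(32,s \right)} = \left(\frac{3}{5} - \frac{8 \left(-9 + 2 \cdot 12\right)}{5} + \frac{1}{5} \cdot 32 \left(-1 + 32\right)\right)^{2} = \left(\frac{3}{5} - \frac{8 \left(-9 + 24\right)}{5} + \frac{1}{5} \cdot 32 \cdot 31\right)^{2} = \left(\frac{3}{5} - \frac{8}{5} \cdot 15 + \frac{992}{5}\right)^{2} = \left(\frac{3}{5} - 24 + \frac{992}{5}\right)^{2} = 175^{2} = 30625$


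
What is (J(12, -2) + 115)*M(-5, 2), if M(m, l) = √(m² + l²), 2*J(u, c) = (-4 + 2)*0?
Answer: 115*√29 ≈ 619.29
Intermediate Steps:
J(u, c) = 0 (J(u, c) = ((-4 + 2)*0)/2 = (-2*0)/2 = (½)*0 = 0)
M(m, l) = √(l² + m²)
(J(12, -2) + 115)*M(-5, 2) = (0 + 115)*√(2² + (-5)²) = 115*√(4 + 25) = 115*√29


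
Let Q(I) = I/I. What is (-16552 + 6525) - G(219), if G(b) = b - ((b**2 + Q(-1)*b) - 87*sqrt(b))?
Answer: 37934 - 87*sqrt(219) ≈ 36647.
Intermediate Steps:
Q(I) = 1
G(b) = -b**2 + 87*sqrt(b) (G(b) = b - ((b**2 + 1*b) - 87*sqrt(b)) = b - ((b**2 + b) - 87*sqrt(b)) = b - ((b + b**2) - 87*sqrt(b)) = b - (b + b**2 - 87*sqrt(b)) = b + (-b - b**2 + 87*sqrt(b)) = -b**2 + 87*sqrt(b))
(-16552 + 6525) - G(219) = (-16552 + 6525) - (-1*219**2 + 87*sqrt(219)) = -10027 - (-1*47961 + 87*sqrt(219)) = -10027 - (-47961 + 87*sqrt(219)) = -10027 + (47961 - 87*sqrt(219)) = 37934 - 87*sqrt(219)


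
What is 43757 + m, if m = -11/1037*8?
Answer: 45375921/1037 ≈ 43757.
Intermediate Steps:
m = -88/1037 (m = -11*1/1037*8 = -11/1037*8 = -88/1037 ≈ -0.084860)
43757 + m = 43757 - 88/1037 = 45375921/1037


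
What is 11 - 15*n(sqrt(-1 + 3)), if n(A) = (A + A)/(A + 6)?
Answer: 217/17 - 90*sqrt(2)/17 ≈ 5.2777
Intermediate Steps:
n(A) = 2*A/(6 + A) (n(A) = (2*A)/(6 + A) = 2*A/(6 + A))
11 - 15*n(sqrt(-1 + 3)) = 11 - 30*sqrt(-1 + 3)/(6 + sqrt(-1 + 3)) = 11 - 30*sqrt(2)/(6 + sqrt(2))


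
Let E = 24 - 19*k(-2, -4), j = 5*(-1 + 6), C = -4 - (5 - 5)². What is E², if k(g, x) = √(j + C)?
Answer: 8157 - 912*√21 ≈ 3977.7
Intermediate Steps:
C = -4 (C = -4 - 1*0² = -4 - 1*0 = -4 + 0 = -4)
j = 25 (j = 5*5 = 25)
k(g, x) = √21 (k(g, x) = √(25 - 4) = √21)
E = 24 - 19*√21 ≈ -63.069
E² = (24 - 19*√21)²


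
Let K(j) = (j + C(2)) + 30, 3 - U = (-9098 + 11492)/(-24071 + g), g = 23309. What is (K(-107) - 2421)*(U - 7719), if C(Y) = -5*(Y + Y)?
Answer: 2466464094/127 ≈ 1.9421e+7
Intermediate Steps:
U = 780/127 (U = 3 - (-9098 + 11492)/(-24071 + 23309) = 3 - 2394/(-762) = 3 - 2394*(-1)/762 = 3 - 1*(-399/127) = 3 + 399/127 = 780/127 ≈ 6.1417)
C(Y) = -10*Y
K(j) = 10 + j (K(j) = (j - 10*2) + 30 = (j - 20) + 30 = (-20 + j) + 30 = 10 + j)
(K(-107) - 2421)*(U - 7719) = ((10 - 107) - 2421)*(780/127 - 7719) = (-97 - 2421)*(-979533/127) = -2518*(-979533/127) = 2466464094/127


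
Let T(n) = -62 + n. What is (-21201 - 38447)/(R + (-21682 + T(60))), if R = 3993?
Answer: 59648/17691 ≈ 3.3717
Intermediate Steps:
(-21201 - 38447)/(R + (-21682 + T(60))) = (-21201 - 38447)/(3993 + (-21682 + (-62 + 60))) = -59648/(3993 + (-21682 - 2)) = -59648/(3993 - 21684) = -59648/(-17691) = -59648*(-1/17691) = 59648/17691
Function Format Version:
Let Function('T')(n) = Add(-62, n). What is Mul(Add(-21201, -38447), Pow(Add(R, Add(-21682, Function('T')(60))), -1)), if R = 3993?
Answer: Rational(59648, 17691) ≈ 3.3717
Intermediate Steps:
Mul(Add(-21201, -38447), Pow(Add(R, Add(-21682, Function('T')(60))), -1)) = Mul(Add(-21201, -38447), Pow(Add(3993, Add(-21682, Add(-62, 60))), -1)) = Mul(-59648, Pow(Add(3993, Add(-21682, -2)), -1)) = Mul(-59648, Pow(Add(3993, -21684), -1)) = Mul(-59648, Pow(-17691, -1)) = Mul(-59648, Rational(-1, 17691)) = Rational(59648, 17691)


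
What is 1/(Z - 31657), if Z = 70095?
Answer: 1/38438 ≈ 2.6016e-5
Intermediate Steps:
1/(Z - 31657) = 1/(70095 - 31657) = 1/38438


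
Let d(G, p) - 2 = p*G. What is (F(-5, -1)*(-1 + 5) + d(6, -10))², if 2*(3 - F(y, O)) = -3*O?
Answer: 2704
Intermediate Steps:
F(y, O) = 3 + 3*O/2 (F(y, O) = 3 - (-3)*O/2 = 3 + 3*O/2)
d(G, p) = 2 + G*p (d(G, p) = 2 + p*G = 2 + G*p)
(F(-5, -1)*(-1 + 5) + d(6, -10))² = ((3 + (3/2)*(-1))*(-1 + 5) + (2 + 6*(-10)))² = ((3 - 3/2)*4 + (2 - 60))² = ((3/2)*4 - 58)² = (6 - 58)² = (-52)² = 2704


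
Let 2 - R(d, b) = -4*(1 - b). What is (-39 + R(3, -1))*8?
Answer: -232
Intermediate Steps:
R(d, b) = 6 - 4*b (R(d, b) = 2 - (-4)*(1 - b) = 2 - (-4 + 4*b) = 2 + (4 - 4*b) = 6 - 4*b)
(-39 + R(3, -1))*8 = (-39 + (6 - 4*(-1)))*8 = (-39 + (6 + 4))*8 = (-39 + 10)*8 = -29*8 = -232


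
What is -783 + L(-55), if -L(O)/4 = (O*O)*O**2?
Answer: -36603283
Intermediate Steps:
L(O) = -4*O**4 (L(O) = -4*O*O*O**2 = -4*O**2*O**2 = -4*O**4)
-783 + L(-55) = -783 - 4*(-55)**4 = -783 - 4*9150625 = -783 - 36602500 = -36603283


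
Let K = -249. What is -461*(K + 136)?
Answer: 52093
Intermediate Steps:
-461*(K + 136) = -461*(-249 + 136) = -461*(-113) = 52093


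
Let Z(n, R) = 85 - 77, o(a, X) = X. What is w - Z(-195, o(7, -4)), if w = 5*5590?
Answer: 27942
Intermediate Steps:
Z(n, R) = 8
w = 27950
w - Z(-195, o(7, -4)) = 27950 - 1*8 = 27950 - 8 = 27942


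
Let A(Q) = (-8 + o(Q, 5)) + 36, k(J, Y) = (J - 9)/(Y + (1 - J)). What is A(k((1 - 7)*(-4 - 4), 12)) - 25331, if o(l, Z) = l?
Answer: -885644/35 ≈ -25304.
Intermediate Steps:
k(J, Y) = (-9 + J)/(1 + Y - J)
A(Q) = 28 + Q (A(Q) = (-8 + Q) + 36 = 28 + Q)
A(k((1 - 7)*(-4 - 4), 12)) - 25331 = (28 + (-9 + (1 - 7)*(-4 - 4))/(1 + 12 - (1 - 7)*(-4 - 4))) - 25331 = (28 + (-9 - 6*(-8))/(1 + 12 - (-6)*(-8))) - 25331 = (28 + (-9 + 48)/(1 + 12 - 1*48)) - 25331 = (28 + 39/(1 + 12 - 48)) - 25331 = (28 + 39/(-35)) - 25331 = (28 - 1/35*39) - 25331 = (28 - 39/35) - 25331 = 941/35 - 25331 = -885644/35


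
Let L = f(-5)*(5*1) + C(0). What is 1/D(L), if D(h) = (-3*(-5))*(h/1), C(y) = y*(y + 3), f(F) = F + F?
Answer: -1/750 ≈ -0.0013333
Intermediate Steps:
f(F) = 2*F
C(y) = y*(3 + y)
L = -50 (L = (2*(-5))*(5*1) + 0*(3 + 0) = -10*5 + 0*3 = -50 + 0 = -50)
D(h) = 15*h (D(h) = 15*(h*1) = 15*h)
1/D(L) = 1/(15*(-50)) = 1/(-750) = -1/750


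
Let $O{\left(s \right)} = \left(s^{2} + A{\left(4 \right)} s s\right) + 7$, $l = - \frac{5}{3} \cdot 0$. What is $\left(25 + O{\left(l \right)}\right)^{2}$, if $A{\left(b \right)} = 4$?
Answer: $1024$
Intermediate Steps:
$l = 0$ ($l = \left(-5\right) \frac{1}{3} \cdot 0 = \left(- \frac{5}{3}\right) 0 = 0$)
$O{\left(s \right)} = 7 + 5 s^{2}$ ($O{\left(s \right)} = \left(s^{2} + 4 s s\right) + 7 = \left(s^{2} + 4 s^{2}\right) + 7 = 5 s^{2} + 7 = 7 + 5 s^{2}$)
$\left(25 + O{\left(l \right)}\right)^{2} = \left(25 + \left(7 + 5 \cdot 0^{2}\right)\right)^{2} = \left(25 + \left(7 + 5 \cdot 0\right)\right)^{2} = \left(25 + \left(7 + 0\right)\right)^{2} = \left(25 + 7\right)^{2} = 32^{2} = 1024$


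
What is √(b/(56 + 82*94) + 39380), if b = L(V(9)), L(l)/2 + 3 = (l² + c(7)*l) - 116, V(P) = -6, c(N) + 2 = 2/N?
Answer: √29079212917314/27174 ≈ 198.44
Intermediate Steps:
c(N) = -2 + 2/N
L(l) = -238 + 2*l² - 24*l/7 (L(l) = -6 + 2*((l² + (-2 + 2/7)*l) - 116) = -6 + 2*((l² - 12*l/7) - 116) = -6 + 2*(-116 + l² - 12*l/7) = -6 + (-232 + 2*l² - 24*l/7) = -238 + 2*l² - 24*l/7)
b = -1018/7 (b = -238 + 2*(-6)² - 24/7*(-6) = -238 + 2*36 + 144/7 = -238 + 72 + 144/7 = -1018/7 ≈ -145.43)
√(b/(56 + 82*94) + 39380) = √(-1018/(7*(56 + 82*94)) + 39380) = √(-1018/(7*(56 + 7708)) + 39380) = √(-1018/7/7764 + 39380) = √(-1018/7*1/7764 + 39380) = √(-509/27174 + 39380) = √(1070111611/27174) = √29079212917314/27174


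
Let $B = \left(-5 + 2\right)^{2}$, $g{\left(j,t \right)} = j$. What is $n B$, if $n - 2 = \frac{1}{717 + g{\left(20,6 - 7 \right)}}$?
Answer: $\frac{13275}{737} \approx 18.012$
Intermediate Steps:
$B = 9$ ($B = \left(-3\right)^{2} = 9$)
$n = \frac{1475}{737}$ ($n = 2 + \frac{1}{717 + 20} = 2 + \frac{1}{737} = \frac{1475}{737} \approx 2.0014$)
$n B = \frac{1475}{737} \cdot 9 = \frac{13275}{737}$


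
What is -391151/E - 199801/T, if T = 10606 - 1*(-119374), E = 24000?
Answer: -2781851549/155976000 ≈ -17.835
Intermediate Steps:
T = 129980 (T = 10606 + 119374 = 129980)
-391151/E - 199801/T = -391151/24000 - 199801/129980 = -2781851549/155976000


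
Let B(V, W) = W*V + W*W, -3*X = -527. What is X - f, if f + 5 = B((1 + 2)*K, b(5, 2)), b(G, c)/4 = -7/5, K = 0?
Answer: 11198/75 ≈ 149.31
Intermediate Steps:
b(G, c) = -28/5 (b(G, c) = 4*(-7/5) = -28/5)
X = 527/3 (X = -⅓*(-527) = 527/3 ≈ 175.67)
B(V, W) = W² + V*W (B(V, W) = V*W + W² = W² + V*W)
f = 659/25 (f = -5 - 28*((1 + 2)*0 - 28/5)/5 = -5 - 28*(3*0 - 28/5)/5 = -5 - 28*(0 - 28/5)/5 = -5 - 28/5*(-28/5) = -5 + 784/25 = 659/25 ≈ 26.360)
X - f = 527/3 - 1*659/25 = 527/3 - 659/25 = 11198/75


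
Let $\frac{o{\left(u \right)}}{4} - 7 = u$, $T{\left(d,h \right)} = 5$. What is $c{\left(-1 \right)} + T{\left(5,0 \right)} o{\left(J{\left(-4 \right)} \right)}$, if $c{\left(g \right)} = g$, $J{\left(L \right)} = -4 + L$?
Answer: $-21$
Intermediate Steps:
$o{\left(u \right)} = 28 + 4 u$
$c{\left(-1 \right)} + T{\left(5,0 \right)} o{\left(J{\left(-4 \right)} \right)} = -1 + 5 \left(28 + 4 \left(-4 - 4\right)\right) = -1 + 5 \left(28 + 4 \left(-8\right)\right) = -1 + 5 \left(28 - 32\right) = -1 + 5 \left(-4\right) = -1 - 20 = -21$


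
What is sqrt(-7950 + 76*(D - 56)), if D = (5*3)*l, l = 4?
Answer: I*sqrt(7646) ≈ 87.441*I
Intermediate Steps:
D = 60 (D = (5*3)*4 = 15*4 = 60)
sqrt(-7950 + 76*(D - 56)) = sqrt(-7950 + 76*(60 - 56)) = sqrt(-7950 + 76*4) = sqrt(-7950 + 304) = sqrt(-7646) = I*sqrt(7646)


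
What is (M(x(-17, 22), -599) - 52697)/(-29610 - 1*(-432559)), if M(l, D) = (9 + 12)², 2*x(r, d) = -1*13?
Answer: -52256/402949 ≈ -0.12968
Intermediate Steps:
x(r, d) = -13/2 (x(r, d) = (-1*13)/2 = (½)*(-13) = -13/2)
M(l, D) = 441 (M(l, D) = 21² = 441)
(M(x(-17, 22), -599) - 52697)/(-29610 - 1*(-432559)) = (441 - 52697)/(-29610 - 1*(-432559)) = -52256/(-29610 + 432559) = -52256/402949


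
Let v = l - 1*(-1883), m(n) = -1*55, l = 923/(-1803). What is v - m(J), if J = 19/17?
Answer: 3493291/1803 ≈ 1937.5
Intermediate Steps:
l = -923/1803 (l = 923*(-1/1803) = -923/1803 ≈ -0.51192)
J = 19/17 (J = 19*(1/17) = 19/17 ≈ 1.1176)
m(n) = -55
v = 3394126/1803 (v = -923/1803 - 1*(-1883) = -923/1803 + 1883 = 3394126/1803 ≈ 1882.5)
v - m(J) = 3394126/1803 - 1*(-55) = 3394126/1803 + 55 = 3493291/1803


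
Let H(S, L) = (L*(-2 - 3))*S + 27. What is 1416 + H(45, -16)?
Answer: 5043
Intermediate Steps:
H(S, L) = 27 - 5*L*S (H(S, L) = (L*(-5))*S + 27 = (-5*L)*S + 27 = -5*L*S + 27 = 27 - 5*L*S)
1416 + H(45, -16) = 1416 + (27 - 5*(-16)*45) = 1416 + (27 + 3600) = 1416 + 3627 = 5043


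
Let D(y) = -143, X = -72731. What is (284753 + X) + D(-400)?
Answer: 211879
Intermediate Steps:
(284753 + X) + D(-400) = (284753 - 72731) - 143 = 212022 - 143 = 211879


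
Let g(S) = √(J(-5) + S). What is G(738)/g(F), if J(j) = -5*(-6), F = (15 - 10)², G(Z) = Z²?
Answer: 544644*√55/55 ≈ 73440.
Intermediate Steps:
F = 25 (F = 5² = 25)
J(j) = 30
g(S) = √(30 + S)
G(738)/g(F) = 738²/(√(30 + 25)) = 544644/(√55) = 544644*(√55/55) = 544644*√55/55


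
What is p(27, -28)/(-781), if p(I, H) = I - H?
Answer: -5/71 ≈ -0.070423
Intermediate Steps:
p(27, -28)/(-781) = (27 - 1*(-28))/(-781) = (27 + 28)*(-1/781) = 55*(-1/781) = -5/71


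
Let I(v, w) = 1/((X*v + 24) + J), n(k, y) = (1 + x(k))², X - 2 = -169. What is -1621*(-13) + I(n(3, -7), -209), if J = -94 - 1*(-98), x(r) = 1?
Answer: 13486719/640 ≈ 21073.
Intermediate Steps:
X = -167 (X = 2 - 169 = -167)
n(k, y) = 4 (n(k, y) = (1 + 1)² = 2² = 4)
J = 4 (J = -94 + 98 = 4)
I(v, w) = 1/(28 - 167*v) (I(v, w) = 1/((-167*v + 24) + 4) = 1/((24 - 167*v) + 4) = 1/(28 - 167*v))
-1621*(-13) + I(n(3, -7), -209) = -1621*(-13) + 1/(28 - 167*4) = 21073 + 1/(28 - 668) = 21073 + 1/(-640) = 21073 - 1/640 = 13486719/640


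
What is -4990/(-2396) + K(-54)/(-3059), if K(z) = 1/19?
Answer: 145010697/69628958 ≈ 2.0826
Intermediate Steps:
K(z) = 1/19
-4990/(-2396) + K(-54)/(-3059) = -4990/(-2396) + (1/19)/(-3059) = -4990*(-1/2396) + (1/19)*(-1/3059) = 2495/1198 - 1/58121 = 145010697/69628958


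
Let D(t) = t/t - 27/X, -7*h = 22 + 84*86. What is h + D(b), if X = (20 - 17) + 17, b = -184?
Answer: -144969/140 ≈ -1035.5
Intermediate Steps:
X = 20 (X = 3 + 17 = 20)
h = -7246/7 (h = -(22 + 84*86)/7 = -(22 + 7224)/7 = -1/7*7246 = -7246/7 ≈ -1035.1)
D(t) = -7/20 (D(t) = t/t - 27/20 = 1 - 27*1/20 = 1 - 27/20 = -7/20)
h + D(b) = -7246/7 - 7/20 = -144969/140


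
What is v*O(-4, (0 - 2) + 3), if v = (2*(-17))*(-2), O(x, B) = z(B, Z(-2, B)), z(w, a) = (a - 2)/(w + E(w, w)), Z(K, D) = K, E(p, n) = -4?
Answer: 272/3 ≈ 90.667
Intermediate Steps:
z(w, a) = (-2 + a)/(-4 + w) (z(w, a) = (a - 2)/(w - 4) = (-2 + a)/(-4 + w))
O(x, B) = -4/(-4 + B) (O(x, B) = (-2 - 2)/(-4 + B) = -4/(-4 + B))
v = 68 (v = -34*(-2) = 68)
v*O(-4, (0 - 2) + 3) = 68*(-4/(-4 + ((0 - 2) + 3))) = 68*(-4/(-4 + (-2 + 3))) = 68*(-4/(-4 + 1)) = 68*(-4/(-3)) = 68*(-4*(-⅓)) = 68*(4/3) = 272/3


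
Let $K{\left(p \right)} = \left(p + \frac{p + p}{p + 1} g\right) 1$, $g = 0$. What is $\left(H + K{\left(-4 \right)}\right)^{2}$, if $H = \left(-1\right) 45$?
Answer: $2401$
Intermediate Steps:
$H = -45$
$K{\left(p \right)} = p$ ($K{\left(p \right)} = \left(p + \frac{p + p}{p + 1} \cdot 0\right) 1 = \left(p + \frac{2 p}{1 + p} 0\right) 1 = \left(p + 0\right) 1 = p 1 = p$)
$\left(H + K{\left(-4 \right)}\right)^{2} = \left(-45 - 4\right)^{2} = \left(-49\right)^{2} = 2401$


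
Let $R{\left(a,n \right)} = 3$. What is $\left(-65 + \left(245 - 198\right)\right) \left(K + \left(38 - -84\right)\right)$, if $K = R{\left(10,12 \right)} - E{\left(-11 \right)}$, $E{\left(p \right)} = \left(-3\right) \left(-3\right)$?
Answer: $-2088$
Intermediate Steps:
$E{\left(p \right)} = 9$
$K = -6$ ($K = 3 - 9 = -6$)
$\left(-65 + \left(245 - 198\right)\right) \left(K + \left(38 - -84\right)\right) = \left(-65 + \left(245 - 198\right)\right) \left(-6 + \left(38 - -84\right)\right) = \left(-65 + 47\right) \left(-6 + \left(38 + 84\right)\right) = - 18 \left(-6 + 122\right) = \left(-18\right) 116 = -2088$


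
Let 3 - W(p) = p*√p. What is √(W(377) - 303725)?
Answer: √(-303722 - 377*√377) ≈ 557.71*I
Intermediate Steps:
W(p) = 3 - p^(3/2) (W(p) = 3 - p*√p = 3 - p^(3/2))
√(W(377) - 303725) = √((3 - 377^(3/2)) - 303725) = √((3 - 377*√377) - 303725) = √(-303722 - 377*√377)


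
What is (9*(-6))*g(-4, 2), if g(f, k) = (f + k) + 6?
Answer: -216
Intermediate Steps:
g(f, k) = 6 + f + k
(9*(-6))*g(-4, 2) = (9*(-6))*(6 - 4 + 2) = -54*4 = -216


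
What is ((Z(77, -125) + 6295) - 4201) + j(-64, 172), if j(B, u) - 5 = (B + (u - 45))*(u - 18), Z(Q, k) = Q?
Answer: 11878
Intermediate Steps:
j(B, u) = 5 + (-18 + u)*(-45 + B + u) (j(B, u) = 5 + (B + (u - 45))*(u - 18) = 5 + (B + (-45 + u))*(-18 + u) = 5 + (-45 + B + u)*(-18 + u) = 5 + (-18 + u)*(-45 + B + u))
((Z(77, -125) + 6295) - 4201) + j(-64, 172) = ((77 + 6295) - 4201) + (815 + 172**2 - 63*172 - 18*(-64) - 64*172) = (6372 - 4201) + (815 + 29584 - 10836 + 1152 - 11008) = 2171 + 9707 = 11878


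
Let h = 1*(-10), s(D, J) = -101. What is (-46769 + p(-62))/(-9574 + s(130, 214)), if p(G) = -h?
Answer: 46759/9675 ≈ 4.8330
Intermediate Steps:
h = -10
p(G) = 10 (p(G) = -1*(-10) = 10)
(-46769 + p(-62))/(-9574 + s(130, 214)) = (-46769 + 10)/(-9574 - 101) = -46759/(-9675) = -46759*(-1/9675) = 46759/9675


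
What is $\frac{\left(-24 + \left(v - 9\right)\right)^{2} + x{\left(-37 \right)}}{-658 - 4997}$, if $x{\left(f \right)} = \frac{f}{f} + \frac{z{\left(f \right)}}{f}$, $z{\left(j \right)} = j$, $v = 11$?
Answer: $- \frac{162}{1885} \approx -0.085942$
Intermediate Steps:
$x{\left(f \right)} = 2$ ($x{\left(f \right)} = \frac{f}{f} + \frac{f}{f} = 1 + 1 = 2$)
$\frac{\left(-24 + \left(v - 9\right)\right)^{2} + x{\left(-37 \right)}}{-658 - 4997} = \frac{\left(-24 + \left(11 - 9\right)\right)^{2} + 2}{-658 - 4997} = \frac{\left(-24 + 2\right)^{2} + 2}{-5655} = \left(\left(-22\right)^{2} + 2\right) \left(- \frac{1}{5655}\right) = \left(484 + 2\right) \left(- \frac{1}{5655}\right) = 486 \left(- \frac{1}{5655}\right) = - \frac{162}{1885}$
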